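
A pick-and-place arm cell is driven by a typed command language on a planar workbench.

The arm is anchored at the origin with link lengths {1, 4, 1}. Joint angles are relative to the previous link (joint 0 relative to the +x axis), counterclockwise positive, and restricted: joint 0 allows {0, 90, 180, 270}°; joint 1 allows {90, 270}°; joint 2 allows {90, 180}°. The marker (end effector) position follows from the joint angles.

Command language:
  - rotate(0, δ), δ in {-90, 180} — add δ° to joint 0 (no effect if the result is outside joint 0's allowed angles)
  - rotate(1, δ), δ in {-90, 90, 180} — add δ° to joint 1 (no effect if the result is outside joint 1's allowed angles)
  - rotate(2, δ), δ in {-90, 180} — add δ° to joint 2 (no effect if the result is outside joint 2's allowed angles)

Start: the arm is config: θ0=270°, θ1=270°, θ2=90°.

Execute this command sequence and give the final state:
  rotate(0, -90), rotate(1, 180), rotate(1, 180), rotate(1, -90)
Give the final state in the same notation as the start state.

config: θ0=180°, θ1=270°, θ2=90°

initial: config: θ0=270°, θ1=270°, θ2=90°
[1] after rotate(0, -90): config: θ0=180°, θ1=270°, θ2=90°
[2] after rotate(1, 180): config: θ0=180°, θ1=90°, θ2=90°
[3] after rotate(1, 180): config: θ0=180°, θ1=270°, θ2=90°
[4] after rotate(1, -90): config: θ0=180°, θ1=270°, θ2=90°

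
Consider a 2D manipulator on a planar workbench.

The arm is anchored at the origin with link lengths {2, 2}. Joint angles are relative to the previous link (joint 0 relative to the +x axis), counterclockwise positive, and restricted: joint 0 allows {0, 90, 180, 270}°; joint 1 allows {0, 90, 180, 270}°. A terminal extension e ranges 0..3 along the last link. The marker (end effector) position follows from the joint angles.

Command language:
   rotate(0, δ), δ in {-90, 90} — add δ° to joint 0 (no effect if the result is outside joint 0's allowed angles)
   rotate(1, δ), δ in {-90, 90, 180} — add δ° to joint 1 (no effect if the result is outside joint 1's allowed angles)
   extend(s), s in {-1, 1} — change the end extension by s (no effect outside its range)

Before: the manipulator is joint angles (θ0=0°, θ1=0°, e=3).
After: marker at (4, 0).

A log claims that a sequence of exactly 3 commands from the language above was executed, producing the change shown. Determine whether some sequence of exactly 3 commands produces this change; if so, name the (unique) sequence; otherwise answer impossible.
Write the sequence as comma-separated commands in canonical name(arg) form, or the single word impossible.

initial: joint angles (θ0=0°, θ1=0°, e=3)
[1] after extend(-1): joint angles (θ0=0°, θ1=0°, e=2)
[2] after extend(-1): joint angles (θ0=0°, θ1=0°, e=1)
[3] after extend(-1): joint angles (θ0=0°, θ1=0°, e=0)
all 343 alternatives checked — unique.

extend(-1), extend(-1), extend(-1)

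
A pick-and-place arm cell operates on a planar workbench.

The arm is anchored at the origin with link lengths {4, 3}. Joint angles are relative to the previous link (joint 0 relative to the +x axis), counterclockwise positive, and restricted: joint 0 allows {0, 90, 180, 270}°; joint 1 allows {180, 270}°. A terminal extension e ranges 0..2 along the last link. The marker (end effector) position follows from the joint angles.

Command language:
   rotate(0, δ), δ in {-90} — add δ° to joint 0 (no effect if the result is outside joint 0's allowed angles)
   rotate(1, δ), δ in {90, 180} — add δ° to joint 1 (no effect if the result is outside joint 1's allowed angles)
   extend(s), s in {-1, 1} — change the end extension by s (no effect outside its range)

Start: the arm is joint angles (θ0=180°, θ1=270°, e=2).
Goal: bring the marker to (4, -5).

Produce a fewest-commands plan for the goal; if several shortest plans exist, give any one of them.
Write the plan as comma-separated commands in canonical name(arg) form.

rotate(0, -90), rotate(0, -90)

start: joint angles (θ0=180°, θ1=270°, e=2)
1. rotate(0, -90) → joint angles (θ0=90°, θ1=270°, e=2)
2. rotate(0, -90) → joint angles (θ0=0°, θ1=270°, e=2)
no 1-step plan works, so 2 is optimal.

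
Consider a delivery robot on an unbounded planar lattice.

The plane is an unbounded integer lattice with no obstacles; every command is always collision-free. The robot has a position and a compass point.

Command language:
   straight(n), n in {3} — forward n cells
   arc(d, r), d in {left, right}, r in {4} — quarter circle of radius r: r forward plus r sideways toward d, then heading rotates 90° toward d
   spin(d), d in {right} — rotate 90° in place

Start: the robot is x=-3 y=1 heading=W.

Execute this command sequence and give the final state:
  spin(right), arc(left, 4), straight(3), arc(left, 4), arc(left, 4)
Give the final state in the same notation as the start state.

begin: x=-3 y=1 heading=W
[1] after spin(right): x=-3 y=1 heading=N
[2] after arc(left, 4): x=-7 y=5 heading=W
[3] after straight(3): x=-10 y=5 heading=W
[4] after arc(left, 4): x=-14 y=1 heading=S
[5] after arc(left, 4): x=-10 y=-3 heading=E

x=-10 y=-3 heading=E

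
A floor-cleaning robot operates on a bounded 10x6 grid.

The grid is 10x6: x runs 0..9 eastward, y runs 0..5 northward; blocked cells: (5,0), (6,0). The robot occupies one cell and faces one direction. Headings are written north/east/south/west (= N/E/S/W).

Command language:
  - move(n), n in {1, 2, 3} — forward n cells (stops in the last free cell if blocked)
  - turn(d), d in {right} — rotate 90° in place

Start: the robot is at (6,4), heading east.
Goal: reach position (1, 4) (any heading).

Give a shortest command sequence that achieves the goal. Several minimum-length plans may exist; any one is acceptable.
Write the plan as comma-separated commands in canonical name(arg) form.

turn(right), turn(right), move(3), move(2)

initial: at (6,4), heading east
t=1 turn(right) ⇒ at (6,4), heading south
t=2 turn(right) ⇒ at (6,4), heading west
t=3 move(3) ⇒ at (3,4), heading west
t=4 move(2) ⇒ at (1,4), heading west
no 3-step plan works, so 4 is optimal.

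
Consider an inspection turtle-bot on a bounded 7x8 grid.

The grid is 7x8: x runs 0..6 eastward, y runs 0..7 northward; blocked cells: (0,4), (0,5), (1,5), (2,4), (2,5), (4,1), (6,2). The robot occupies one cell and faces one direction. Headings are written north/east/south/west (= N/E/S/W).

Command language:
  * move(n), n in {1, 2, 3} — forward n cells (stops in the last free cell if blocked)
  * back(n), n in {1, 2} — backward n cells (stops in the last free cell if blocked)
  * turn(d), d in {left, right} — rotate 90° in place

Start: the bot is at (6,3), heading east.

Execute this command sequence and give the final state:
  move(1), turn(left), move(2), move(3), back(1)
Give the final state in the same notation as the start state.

at (6,6), heading north

begin: at (6,3), heading east
t=1 move(1) ⇒ at (6,3), heading east
t=2 turn(left) ⇒ at (6,3), heading north
t=3 move(2) ⇒ at (6,5), heading north
t=4 move(3) ⇒ at (6,7), heading north
t=5 back(1) ⇒ at (6,6), heading north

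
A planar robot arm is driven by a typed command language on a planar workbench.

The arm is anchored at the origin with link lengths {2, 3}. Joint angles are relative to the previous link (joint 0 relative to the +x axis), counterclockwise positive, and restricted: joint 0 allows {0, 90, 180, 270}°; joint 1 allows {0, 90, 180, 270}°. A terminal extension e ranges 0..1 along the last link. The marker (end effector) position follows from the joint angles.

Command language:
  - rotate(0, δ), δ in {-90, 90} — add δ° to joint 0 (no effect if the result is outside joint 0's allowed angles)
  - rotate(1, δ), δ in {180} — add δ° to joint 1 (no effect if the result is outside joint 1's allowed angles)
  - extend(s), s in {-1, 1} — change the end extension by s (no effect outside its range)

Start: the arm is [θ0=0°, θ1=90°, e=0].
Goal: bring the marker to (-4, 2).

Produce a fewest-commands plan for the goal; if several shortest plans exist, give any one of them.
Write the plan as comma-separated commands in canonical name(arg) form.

begin: [θ0=0°, θ1=90°, e=0]
step 1 (extend(1)): [θ0=0°, θ1=90°, e=1]
step 2 (rotate(0, 90)): [θ0=90°, θ1=90°, e=1]
shorter routes all fall short; 2 is best.

extend(1), rotate(0, 90)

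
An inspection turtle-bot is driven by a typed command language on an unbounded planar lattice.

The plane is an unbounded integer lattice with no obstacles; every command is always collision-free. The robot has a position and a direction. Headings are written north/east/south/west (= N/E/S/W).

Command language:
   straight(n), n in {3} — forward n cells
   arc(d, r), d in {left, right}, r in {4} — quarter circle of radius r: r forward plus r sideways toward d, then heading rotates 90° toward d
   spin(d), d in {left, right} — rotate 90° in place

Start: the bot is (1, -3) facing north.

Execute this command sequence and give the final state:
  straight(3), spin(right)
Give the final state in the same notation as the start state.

begin: (1, -3) facing north
1. straight(3) → (1, 0) facing north
2. spin(right) → (1, 0) facing east

(1, 0) facing east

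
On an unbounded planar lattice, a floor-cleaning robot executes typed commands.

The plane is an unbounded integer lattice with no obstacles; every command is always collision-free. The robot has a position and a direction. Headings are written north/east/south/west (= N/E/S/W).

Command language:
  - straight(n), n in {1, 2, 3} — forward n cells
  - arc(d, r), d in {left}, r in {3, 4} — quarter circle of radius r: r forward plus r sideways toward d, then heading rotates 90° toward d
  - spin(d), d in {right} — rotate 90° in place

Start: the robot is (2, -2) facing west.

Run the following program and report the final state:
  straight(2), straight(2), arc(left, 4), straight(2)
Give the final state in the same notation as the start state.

(-6, -8) facing south

initial: (2, -2) facing west
t=1 straight(2) ⇒ (0, -2) facing west
t=2 straight(2) ⇒ (-2, -2) facing west
t=3 arc(left, 4) ⇒ (-6, -6) facing south
t=4 straight(2) ⇒ (-6, -8) facing south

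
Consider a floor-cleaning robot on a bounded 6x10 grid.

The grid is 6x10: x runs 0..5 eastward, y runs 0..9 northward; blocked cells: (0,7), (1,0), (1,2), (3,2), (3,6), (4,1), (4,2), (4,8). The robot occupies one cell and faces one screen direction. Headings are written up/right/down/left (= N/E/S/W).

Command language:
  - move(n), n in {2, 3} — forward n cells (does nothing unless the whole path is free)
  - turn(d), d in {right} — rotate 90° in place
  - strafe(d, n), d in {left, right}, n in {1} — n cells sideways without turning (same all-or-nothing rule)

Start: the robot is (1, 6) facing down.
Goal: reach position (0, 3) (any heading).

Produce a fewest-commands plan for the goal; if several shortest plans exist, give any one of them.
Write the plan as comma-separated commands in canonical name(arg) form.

t0: (1, 6) facing down
step 1 (strafe(right, 1)): (0, 6) facing down
step 2 (move(3)): (0, 3) facing down
no 1-step plan works, so 2 is optimal.

strafe(right, 1), move(3)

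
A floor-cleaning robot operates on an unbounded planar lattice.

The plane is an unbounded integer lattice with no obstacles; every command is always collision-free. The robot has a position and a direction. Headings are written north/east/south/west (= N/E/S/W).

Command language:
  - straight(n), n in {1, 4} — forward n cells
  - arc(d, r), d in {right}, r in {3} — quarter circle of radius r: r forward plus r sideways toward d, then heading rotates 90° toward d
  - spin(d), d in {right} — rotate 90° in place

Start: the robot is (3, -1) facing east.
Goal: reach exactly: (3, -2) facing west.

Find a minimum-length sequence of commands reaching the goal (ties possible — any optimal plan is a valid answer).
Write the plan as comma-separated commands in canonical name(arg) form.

begin: (3, -1) facing east
t=1 spin(right) ⇒ (3, -1) facing south
t=2 straight(1) ⇒ (3, -2) facing south
t=3 spin(right) ⇒ (3, -2) facing west
nothing shorter than 3 reaches the goal.

spin(right), straight(1), spin(right)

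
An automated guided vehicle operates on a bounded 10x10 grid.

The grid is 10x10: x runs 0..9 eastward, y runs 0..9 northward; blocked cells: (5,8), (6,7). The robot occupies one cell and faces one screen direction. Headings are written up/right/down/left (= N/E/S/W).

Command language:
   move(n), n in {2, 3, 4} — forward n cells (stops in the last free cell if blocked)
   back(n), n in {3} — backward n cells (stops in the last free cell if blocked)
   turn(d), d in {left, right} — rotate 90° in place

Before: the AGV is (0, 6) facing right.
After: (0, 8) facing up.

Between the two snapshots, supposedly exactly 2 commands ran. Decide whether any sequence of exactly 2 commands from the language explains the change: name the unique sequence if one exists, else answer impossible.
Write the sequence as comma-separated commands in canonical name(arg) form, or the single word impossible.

key: position moved to (0,8) AND the heading swung to N — translation plus rotation needed
t0: (0, 6) facing right
t=1 turn(left) ⇒ (0, 6) facing up
t=2 move(2) ⇒ (0, 8) facing up
no other 2-command option fits: unique.

turn(left), move(2)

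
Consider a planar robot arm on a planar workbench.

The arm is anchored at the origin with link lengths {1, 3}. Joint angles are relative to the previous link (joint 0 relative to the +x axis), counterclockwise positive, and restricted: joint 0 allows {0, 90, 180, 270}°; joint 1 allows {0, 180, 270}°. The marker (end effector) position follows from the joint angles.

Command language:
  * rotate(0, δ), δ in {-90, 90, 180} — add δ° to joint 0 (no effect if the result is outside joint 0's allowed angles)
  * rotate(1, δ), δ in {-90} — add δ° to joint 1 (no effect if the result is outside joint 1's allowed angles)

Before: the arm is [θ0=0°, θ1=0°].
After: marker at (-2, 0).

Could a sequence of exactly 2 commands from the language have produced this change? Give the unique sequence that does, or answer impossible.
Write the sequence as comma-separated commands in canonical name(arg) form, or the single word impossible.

rotate(1, -90), rotate(1, -90)

begin: [θ0=0°, θ1=0°]
t=1 rotate(1, -90) ⇒ [θ0=0°, θ1=270°]
t=2 rotate(1, -90) ⇒ [θ0=0°, θ1=180°]
no rival 2-sequence matches.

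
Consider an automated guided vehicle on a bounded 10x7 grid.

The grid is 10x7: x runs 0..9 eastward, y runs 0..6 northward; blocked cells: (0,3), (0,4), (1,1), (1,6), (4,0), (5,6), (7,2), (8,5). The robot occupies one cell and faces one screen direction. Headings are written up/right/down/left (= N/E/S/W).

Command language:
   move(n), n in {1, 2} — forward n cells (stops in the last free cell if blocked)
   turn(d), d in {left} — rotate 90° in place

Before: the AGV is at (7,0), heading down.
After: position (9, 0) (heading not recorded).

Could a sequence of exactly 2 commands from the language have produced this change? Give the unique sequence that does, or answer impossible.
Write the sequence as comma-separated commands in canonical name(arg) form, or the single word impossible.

key: order matters: swapping turn(left) and move(2) lands elsewhere
from: at (7,0), heading down
t=1 turn(left) ⇒ at (7,0), heading right
t=2 move(2) ⇒ at (9,0), heading right
all 9 alternatives checked — unique.

turn(left), move(2)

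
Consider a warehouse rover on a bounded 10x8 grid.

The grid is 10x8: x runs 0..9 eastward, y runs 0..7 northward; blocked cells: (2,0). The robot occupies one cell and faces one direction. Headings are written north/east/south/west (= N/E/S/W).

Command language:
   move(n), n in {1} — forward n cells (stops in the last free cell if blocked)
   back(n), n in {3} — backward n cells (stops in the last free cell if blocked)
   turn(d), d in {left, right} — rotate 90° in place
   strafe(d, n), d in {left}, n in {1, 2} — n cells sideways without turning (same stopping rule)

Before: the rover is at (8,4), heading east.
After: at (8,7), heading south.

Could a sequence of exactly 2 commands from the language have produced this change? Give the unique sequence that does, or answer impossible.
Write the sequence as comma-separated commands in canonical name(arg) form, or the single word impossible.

turn(right), back(3)

key: cell and facing (now S) both changed — the 2 commands mix motion and turning
start: at (8,4), heading east
[1] after turn(right): at (8,4), heading south
[2] after back(3): at (8,7), heading south
uniquely the one of 36 2-step routes that fits.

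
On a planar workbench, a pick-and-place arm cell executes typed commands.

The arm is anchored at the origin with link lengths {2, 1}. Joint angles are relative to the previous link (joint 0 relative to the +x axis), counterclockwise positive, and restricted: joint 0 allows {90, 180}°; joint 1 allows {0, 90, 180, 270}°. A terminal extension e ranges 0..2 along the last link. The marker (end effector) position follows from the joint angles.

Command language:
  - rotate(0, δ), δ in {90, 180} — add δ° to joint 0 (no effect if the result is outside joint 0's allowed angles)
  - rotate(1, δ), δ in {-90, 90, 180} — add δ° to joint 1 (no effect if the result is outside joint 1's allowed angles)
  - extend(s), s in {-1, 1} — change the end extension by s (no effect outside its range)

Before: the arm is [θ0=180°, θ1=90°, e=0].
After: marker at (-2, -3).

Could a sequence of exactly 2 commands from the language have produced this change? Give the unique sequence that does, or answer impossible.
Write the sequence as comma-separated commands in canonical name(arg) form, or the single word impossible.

initial: [θ0=180°, θ1=90°, e=0]
[1] after extend(1): [θ0=180°, θ1=90°, e=1]
[2] after extend(1): [θ0=180°, θ1=90°, e=2]
uniquely the one of 49 2-step routes that fits.

extend(1), extend(1)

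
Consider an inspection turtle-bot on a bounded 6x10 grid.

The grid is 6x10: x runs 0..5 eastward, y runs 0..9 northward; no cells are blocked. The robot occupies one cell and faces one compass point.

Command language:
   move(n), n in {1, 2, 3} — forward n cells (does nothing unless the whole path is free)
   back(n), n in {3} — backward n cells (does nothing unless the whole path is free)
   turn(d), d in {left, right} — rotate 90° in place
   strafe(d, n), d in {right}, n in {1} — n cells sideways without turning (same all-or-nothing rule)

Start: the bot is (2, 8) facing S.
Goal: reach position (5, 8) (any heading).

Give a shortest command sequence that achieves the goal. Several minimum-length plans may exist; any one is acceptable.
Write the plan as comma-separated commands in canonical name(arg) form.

from: (2, 8) facing S
t=1 turn(left) ⇒ (2, 8) facing E
t=2 move(3) ⇒ (5, 8) facing E
no 1-step plan works, so 2 is optimal.

turn(left), move(3)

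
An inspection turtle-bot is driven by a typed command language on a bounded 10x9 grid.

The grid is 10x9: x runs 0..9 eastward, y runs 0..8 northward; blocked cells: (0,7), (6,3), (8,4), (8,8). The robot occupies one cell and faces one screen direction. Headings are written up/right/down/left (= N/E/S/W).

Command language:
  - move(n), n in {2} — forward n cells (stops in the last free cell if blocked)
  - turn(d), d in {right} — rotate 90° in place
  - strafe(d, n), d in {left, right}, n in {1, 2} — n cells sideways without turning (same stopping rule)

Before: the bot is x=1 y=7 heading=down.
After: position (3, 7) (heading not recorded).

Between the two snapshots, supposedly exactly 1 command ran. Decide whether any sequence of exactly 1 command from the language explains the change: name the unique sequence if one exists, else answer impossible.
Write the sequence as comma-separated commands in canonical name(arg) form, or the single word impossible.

strafe(left, 2)

initial: x=1 y=7 heading=down
step 1 (strafe(left, 2)): x=3 y=7 heading=down
no rival 1-sequence matches.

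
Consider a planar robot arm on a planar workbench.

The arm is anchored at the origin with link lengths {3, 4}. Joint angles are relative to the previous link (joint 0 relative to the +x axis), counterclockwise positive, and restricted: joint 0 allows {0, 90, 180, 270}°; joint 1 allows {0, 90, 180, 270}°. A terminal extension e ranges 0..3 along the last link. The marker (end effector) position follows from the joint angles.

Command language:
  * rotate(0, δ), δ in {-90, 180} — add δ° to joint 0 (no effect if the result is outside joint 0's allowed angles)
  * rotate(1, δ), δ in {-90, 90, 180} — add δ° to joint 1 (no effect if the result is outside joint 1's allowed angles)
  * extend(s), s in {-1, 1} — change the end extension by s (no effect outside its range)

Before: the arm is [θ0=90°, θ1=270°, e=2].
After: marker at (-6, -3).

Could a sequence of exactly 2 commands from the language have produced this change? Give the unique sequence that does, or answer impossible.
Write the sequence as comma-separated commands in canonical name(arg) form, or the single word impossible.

rotate(0, -90), rotate(0, -90)

initial: [θ0=90°, θ1=270°, e=2]
step 1 (rotate(0, -90)): [θ0=0°, θ1=270°, e=2]
step 2 (rotate(0, -90)): [θ0=270°, θ1=270°, e=2]
uniquely the one of 49 2-step routes that fits.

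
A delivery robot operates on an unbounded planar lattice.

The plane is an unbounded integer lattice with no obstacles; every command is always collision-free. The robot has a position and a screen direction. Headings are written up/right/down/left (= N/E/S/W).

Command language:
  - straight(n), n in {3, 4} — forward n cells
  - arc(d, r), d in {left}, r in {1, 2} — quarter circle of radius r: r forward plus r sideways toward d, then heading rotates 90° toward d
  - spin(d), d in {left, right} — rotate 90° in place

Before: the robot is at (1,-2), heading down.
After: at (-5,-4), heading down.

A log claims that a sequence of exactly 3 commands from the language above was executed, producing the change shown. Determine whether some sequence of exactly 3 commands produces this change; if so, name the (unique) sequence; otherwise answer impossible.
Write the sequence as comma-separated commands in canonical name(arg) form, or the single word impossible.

key: order matters: swapping spin(right) and arc(left, 2) lands elsewhere
start: at (1,-2), heading down
t=1 spin(right) ⇒ at (1,-2), heading left
t=2 straight(4) ⇒ at (-3,-2), heading left
t=3 arc(left, 2) ⇒ at (-5,-4), heading down
all 216 alternatives checked — unique.

spin(right), straight(4), arc(left, 2)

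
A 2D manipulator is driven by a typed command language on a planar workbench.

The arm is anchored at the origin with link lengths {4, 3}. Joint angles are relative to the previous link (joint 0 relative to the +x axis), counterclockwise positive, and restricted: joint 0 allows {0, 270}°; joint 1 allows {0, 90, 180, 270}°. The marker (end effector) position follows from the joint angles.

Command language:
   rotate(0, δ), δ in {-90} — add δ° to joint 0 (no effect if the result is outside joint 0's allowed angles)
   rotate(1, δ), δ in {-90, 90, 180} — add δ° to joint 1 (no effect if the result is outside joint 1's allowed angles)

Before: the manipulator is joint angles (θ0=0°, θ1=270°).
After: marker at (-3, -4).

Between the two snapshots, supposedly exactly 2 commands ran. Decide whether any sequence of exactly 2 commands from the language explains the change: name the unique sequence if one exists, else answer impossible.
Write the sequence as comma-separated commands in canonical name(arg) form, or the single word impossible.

rotate(0, -90), rotate(0, -90)

from: joint angles (θ0=0°, θ1=270°)
step 1 (rotate(0, -90)): joint angles (θ0=270°, θ1=270°)
step 2 (rotate(0, -90)): joint angles (θ0=270°, θ1=270°)
all 16 alternatives checked — unique.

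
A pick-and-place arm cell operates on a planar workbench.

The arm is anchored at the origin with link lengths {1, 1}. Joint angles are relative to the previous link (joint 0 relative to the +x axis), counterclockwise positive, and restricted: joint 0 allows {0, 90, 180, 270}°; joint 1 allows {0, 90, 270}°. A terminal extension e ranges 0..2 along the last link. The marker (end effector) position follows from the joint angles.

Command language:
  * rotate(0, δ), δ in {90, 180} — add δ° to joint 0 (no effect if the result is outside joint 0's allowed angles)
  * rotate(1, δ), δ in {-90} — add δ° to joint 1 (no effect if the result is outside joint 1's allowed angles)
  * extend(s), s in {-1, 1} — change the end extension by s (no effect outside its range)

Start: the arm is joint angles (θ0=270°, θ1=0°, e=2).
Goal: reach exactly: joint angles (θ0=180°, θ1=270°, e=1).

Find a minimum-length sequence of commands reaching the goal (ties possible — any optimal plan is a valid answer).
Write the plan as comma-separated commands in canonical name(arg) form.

begin: joint angles (θ0=270°, θ1=0°, e=2)
step 1 (rotate(1, -90)): joint angles (θ0=270°, θ1=270°, e=2)
step 2 (rotate(0, 180)): joint angles (θ0=90°, θ1=270°, e=2)
step 3 (extend(-1)): joint angles (θ0=90°, θ1=270°, e=1)
step 4 (rotate(0, 90)): joint angles (θ0=180°, θ1=270°, e=1)
minimal: 4 command(s), checked below 4.

rotate(1, -90), rotate(0, 180), extend(-1), rotate(0, 90)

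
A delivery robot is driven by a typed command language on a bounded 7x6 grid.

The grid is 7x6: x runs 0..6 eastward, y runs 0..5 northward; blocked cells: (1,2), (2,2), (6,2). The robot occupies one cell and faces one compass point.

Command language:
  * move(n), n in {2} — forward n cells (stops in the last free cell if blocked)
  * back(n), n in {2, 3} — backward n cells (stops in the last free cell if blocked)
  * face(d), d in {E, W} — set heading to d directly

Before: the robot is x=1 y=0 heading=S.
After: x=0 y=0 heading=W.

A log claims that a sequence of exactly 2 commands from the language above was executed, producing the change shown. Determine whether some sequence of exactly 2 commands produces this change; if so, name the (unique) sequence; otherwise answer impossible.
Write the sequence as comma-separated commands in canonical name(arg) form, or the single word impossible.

face(W), move(2)

key: position moved to (0,0) AND the heading swung to W — translation plus rotation needed
initial: x=1 y=0 heading=S
step 1 (face(W)): x=1 y=0 heading=W
step 2 (move(2)): x=0 y=0 heading=W
no other 2-command option fits: unique.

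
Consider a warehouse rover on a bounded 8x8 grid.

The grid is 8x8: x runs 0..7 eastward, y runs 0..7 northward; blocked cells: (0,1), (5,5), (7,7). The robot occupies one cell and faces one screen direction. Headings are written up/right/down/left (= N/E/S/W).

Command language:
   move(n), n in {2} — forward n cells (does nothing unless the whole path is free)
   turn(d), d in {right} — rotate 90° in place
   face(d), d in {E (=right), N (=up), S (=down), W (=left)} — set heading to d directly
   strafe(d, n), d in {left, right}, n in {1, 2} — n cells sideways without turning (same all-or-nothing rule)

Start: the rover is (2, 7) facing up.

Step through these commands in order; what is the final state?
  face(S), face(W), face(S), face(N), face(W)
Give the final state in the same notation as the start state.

(2, 7) facing left

from: (2, 7) facing up
1. face(S) → (2, 7) facing down
2. face(W) → (2, 7) facing left
3. face(S) → (2, 7) facing down
4. face(N) → (2, 7) facing up
5. face(W) → (2, 7) facing left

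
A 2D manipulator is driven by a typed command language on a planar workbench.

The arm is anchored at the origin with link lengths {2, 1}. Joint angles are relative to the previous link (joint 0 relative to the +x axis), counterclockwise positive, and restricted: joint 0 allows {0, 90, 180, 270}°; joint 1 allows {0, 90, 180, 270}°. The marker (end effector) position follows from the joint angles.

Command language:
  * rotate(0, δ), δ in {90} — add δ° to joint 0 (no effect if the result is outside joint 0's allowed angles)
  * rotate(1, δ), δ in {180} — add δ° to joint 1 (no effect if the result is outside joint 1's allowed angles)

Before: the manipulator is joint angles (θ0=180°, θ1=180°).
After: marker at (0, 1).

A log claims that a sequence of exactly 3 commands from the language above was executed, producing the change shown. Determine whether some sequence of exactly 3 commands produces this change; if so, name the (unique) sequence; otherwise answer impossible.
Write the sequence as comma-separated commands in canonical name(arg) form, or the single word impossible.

rotate(0, 90), rotate(0, 90), rotate(0, 90)

start: joint angles (θ0=180°, θ1=180°)
[1] after rotate(0, 90): joint angles (θ0=270°, θ1=180°)
[2] after rotate(0, 90): joint angles (θ0=0°, θ1=180°)
[3] after rotate(0, 90): joint angles (θ0=90°, θ1=180°)
no other 3-command option fits: unique.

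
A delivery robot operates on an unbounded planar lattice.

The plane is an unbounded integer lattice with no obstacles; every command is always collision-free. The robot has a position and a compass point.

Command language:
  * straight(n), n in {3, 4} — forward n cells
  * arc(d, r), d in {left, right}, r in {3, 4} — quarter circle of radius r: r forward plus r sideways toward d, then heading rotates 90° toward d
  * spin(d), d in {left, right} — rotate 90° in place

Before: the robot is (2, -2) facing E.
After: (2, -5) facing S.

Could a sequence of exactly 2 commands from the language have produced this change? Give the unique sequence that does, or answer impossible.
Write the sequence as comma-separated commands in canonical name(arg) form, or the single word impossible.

spin(right), straight(3)

key: position moved to (2,-5) AND the heading swung to S — translation plus rotation needed
start: (2, -2) facing E
1. spin(right) → (2, -2) facing S
2. straight(3) → (2, -5) facing S
no other 2-command option fits: unique.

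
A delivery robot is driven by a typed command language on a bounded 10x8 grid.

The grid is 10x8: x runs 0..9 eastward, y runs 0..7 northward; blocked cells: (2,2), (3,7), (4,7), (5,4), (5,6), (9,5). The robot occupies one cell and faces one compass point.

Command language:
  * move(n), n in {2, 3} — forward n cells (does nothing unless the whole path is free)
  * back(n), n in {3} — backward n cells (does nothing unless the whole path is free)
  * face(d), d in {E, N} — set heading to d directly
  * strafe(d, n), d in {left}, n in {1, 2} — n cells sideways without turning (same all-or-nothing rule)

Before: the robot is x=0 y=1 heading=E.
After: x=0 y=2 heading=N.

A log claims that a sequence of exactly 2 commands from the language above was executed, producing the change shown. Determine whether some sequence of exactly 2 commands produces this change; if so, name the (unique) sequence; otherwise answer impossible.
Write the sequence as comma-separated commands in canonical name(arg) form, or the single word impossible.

strafe(left, 1), face(N)

key: order matters: swapping strafe(left, 1) and face(N) lands elsewhere
t0: x=0 y=1 heading=E
1. strafe(left, 1) → x=0 y=2 heading=E
2. face(N) → x=0 y=2 heading=N
no rival 2-sequence matches.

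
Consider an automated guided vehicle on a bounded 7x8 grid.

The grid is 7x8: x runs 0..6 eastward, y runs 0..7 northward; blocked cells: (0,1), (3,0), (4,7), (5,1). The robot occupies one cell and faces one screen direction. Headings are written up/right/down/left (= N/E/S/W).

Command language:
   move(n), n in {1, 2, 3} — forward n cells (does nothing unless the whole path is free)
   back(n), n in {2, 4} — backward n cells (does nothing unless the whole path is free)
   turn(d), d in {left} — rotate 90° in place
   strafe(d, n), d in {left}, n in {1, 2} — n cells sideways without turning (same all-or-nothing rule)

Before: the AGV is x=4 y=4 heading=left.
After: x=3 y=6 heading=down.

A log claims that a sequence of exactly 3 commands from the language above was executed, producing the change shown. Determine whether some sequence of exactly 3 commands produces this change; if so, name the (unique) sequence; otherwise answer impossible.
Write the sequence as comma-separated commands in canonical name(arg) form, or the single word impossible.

move(1), turn(left), back(2)

key: running back(2) before move(1) would end elsewhere — order is forced
initial: x=4 y=4 heading=left
[1] after move(1): x=3 y=4 heading=left
[2] after turn(left): x=3 y=4 heading=down
[3] after back(2): x=3 y=6 heading=down
no other 3-command option fits: unique.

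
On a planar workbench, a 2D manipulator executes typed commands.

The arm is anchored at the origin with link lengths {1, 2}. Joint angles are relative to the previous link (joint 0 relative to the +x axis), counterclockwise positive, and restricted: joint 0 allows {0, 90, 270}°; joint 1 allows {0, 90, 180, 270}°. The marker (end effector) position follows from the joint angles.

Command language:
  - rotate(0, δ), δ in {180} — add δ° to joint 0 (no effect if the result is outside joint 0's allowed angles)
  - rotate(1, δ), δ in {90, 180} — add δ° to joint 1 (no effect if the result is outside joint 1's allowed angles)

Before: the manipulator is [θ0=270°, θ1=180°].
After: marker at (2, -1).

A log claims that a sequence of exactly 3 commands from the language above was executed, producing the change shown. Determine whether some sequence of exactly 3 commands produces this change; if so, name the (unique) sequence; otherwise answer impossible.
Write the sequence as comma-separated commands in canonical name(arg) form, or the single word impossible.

rotate(1, 90), rotate(1, 90), rotate(1, 90)

from: [θ0=270°, θ1=180°]
t=1 rotate(1, 90) ⇒ [θ0=270°, θ1=270°]
t=2 rotate(1, 90) ⇒ [θ0=270°, θ1=0°]
t=3 rotate(1, 90) ⇒ [θ0=270°, θ1=90°]
uniquely the one of 27 3-step routes that fits.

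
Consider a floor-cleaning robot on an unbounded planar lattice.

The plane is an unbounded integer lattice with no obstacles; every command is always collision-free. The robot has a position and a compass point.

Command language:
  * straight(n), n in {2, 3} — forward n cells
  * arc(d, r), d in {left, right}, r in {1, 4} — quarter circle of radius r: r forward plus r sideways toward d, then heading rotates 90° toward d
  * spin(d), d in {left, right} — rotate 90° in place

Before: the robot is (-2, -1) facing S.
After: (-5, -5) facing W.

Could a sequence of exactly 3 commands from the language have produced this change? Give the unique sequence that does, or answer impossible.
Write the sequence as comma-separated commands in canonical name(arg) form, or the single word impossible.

key: order matters: swapping straight(3) and straight(2) lands elsewhere
start: (-2, -1) facing S
t=1 straight(3) ⇒ (-2, -4) facing S
t=2 arc(right, 1) ⇒ (-3, -5) facing W
t=3 straight(2) ⇒ (-5, -5) facing W
no rival 3-sequence matches.

straight(3), arc(right, 1), straight(2)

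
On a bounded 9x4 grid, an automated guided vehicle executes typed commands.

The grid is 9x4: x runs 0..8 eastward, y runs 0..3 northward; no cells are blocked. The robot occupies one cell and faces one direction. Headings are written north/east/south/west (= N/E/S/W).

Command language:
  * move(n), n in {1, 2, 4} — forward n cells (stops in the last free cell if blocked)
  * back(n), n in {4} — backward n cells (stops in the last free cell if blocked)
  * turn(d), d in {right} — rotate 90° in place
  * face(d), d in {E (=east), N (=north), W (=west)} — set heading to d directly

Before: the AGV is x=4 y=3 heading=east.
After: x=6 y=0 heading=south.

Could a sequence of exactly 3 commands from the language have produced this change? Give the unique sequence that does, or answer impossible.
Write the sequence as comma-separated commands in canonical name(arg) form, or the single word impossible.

move(2), turn(right), move(4)

key: position moved to (6,0) AND the heading swung to S — translation plus rotation needed
initial: x=4 y=3 heading=east
step 1 (move(2)): x=6 y=3 heading=east
step 2 (turn(right)): x=6 y=3 heading=south
step 3 (move(4)): x=6 y=0 heading=south
no other 3-command option fits: unique.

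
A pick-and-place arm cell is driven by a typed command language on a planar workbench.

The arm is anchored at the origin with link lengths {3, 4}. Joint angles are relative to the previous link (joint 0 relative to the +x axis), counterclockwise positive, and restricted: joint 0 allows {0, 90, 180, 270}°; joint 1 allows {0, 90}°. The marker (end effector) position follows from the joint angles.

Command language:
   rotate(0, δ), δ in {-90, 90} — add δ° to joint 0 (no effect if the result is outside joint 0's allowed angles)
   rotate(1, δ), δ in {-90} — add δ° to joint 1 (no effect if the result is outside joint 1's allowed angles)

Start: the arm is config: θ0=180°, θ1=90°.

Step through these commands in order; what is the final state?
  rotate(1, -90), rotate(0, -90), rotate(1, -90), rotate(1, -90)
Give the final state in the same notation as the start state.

begin: config: θ0=180°, θ1=90°
step 1 (rotate(1, -90)): config: θ0=180°, θ1=0°
step 2 (rotate(0, -90)): config: θ0=90°, θ1=0°
step 3 (rotate(1, -90)): config: θ0=90°, θ1=0°
step 4 (rotate(1, -90)): config: θ0=90°, θ1=0°

config: θ0=90°, θ1=0°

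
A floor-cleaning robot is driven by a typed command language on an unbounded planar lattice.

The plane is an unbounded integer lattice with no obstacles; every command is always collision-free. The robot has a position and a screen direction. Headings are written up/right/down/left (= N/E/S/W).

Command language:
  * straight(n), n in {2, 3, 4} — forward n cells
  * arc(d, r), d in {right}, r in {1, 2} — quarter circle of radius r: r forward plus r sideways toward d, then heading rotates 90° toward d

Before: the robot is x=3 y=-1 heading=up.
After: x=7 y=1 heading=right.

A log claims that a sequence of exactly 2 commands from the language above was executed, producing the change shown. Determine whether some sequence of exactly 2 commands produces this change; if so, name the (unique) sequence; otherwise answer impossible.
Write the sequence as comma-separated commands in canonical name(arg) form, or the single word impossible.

arc(right, 2), straight(2)

key: position moved to (7,1) AND the heading swung to E — translation plus rotation needed
initial: x=3 y=-1 heading=up
[1] after arc(right, 2): x=5 y=1 heading=right
[2] after straight(2): x=7 y=1 heading=right
no rival 2-sequence matches.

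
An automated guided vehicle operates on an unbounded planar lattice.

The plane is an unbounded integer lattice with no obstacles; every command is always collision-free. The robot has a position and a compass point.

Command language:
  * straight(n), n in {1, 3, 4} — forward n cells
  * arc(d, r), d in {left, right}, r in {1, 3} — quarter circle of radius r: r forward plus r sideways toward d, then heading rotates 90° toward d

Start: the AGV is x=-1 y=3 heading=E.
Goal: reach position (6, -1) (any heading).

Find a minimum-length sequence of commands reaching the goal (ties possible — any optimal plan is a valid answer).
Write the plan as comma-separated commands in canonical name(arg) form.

t0: x=-1 y=3 heading=E
1. arc(right, 3) → x=2 y=0 heading=S
2. arc(left, 1) → x=3 y=-1 heading=E
3. straight(3) → x=6 y=-1 heading=E
minimal: 3 command(s), checked below 3.

arc(right, 3), arc(left, 1), straight(3)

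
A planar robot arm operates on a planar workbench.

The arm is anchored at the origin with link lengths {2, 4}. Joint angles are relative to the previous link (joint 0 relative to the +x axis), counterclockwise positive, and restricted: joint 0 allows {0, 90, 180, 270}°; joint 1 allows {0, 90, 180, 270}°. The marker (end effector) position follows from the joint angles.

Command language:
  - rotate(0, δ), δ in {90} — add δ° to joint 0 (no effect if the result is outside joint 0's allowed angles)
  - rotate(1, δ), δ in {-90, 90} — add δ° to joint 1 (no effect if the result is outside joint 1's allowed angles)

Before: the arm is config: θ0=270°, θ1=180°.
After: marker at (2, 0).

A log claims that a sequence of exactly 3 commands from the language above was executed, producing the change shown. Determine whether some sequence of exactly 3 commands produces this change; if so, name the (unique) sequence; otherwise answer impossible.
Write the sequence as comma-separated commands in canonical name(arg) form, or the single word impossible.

rotate(0, 90), rotate(0, 90), rotate(0, 90)

begin: config: θ0=270°, θ1=180°
t=1 rotate(0, 90) ⇒ config: θ0=0°, θ1=180°
t=2 rotate(0, 90) ⇒ config: θ0=90°, θ1=180°
t=3 rotate(0, 90) ⇒ config: θ0=180°, θ1=180°
uniquely the one of 27 3-step routes that fits.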